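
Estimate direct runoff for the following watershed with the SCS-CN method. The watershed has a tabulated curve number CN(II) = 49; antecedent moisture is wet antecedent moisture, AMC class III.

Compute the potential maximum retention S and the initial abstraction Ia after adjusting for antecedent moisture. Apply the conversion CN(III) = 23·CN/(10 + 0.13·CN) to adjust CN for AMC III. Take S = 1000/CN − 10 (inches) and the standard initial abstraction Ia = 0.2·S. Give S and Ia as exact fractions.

S = 5100/1127 in ≈ 4.525 in; Ia = 1020/1127 in ≈ 0.905 in

CN(III) from CN(II)=49: (23·49)/(10 + 0.13·49) = 112700/1637 ≈ 68.845
S = 1000/(112700/1637) − 10 = 5100/1127 in ≈ 4.525 in
Ia = 0.2·(5100/1127) = 1020/1127 in ≈ 0.905 in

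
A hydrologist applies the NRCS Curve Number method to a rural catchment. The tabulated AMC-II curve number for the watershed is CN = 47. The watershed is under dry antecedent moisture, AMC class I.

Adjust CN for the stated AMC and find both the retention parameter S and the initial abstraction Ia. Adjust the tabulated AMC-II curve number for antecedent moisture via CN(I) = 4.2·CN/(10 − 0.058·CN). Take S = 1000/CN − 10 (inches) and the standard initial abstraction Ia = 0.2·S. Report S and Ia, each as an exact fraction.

Adjust CN=47 to AMC I: 4.2·47/(10 − 0.058·47) → (987/5) ÷ (3637/500) = 98700/3637 ≈ 27.138
S = 1000/(98700/3637) − 10 = 26500/987 in ≈ 26.849 in
Initial abstraction Ia = S/5 = (26500/987)/5 = 5300/987 ≈ 5.370 in

S = 26500/987 in ≈ 26.849 in; Ia = 5300/987 in ≈ 5.370 in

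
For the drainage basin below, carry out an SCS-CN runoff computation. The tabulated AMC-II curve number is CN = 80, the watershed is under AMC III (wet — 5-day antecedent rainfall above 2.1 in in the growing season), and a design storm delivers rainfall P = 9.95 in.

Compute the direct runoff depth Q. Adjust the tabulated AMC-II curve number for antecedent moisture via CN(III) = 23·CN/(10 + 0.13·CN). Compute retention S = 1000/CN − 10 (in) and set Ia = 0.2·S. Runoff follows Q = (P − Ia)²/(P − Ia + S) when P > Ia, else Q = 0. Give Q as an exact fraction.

Q = 20043529/2289420 in ≈ 8.755 in

Adjust CN=80 to AMC III: 23·80/(10 + 0.13·80) → 1840 ÷ (102/5) = 4600/51 ≈ 90.196
S = 1000/(4600/51) − 10 = 25/23 in ≈ 1.087 in
Ia = 0.2S: 0.2·1.087 = 0.217 in (exactly 5/23)
Excess rainfall: 9.950 − 0.217 = 9.733 in; P > Ia so Q > 0
Q: (4477/460)² ÷ (4977/460) = 20043529/2289420 in (≈ 8.755 in)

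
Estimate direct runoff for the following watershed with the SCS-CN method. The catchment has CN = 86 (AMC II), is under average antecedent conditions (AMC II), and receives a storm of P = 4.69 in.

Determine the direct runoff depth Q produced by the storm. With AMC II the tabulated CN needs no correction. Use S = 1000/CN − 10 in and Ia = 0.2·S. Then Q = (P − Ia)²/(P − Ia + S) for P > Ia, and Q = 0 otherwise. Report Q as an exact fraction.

Q = 50314327/15828300 in ≈ 3.179 in

CN(II) = 86; AMC II needs no correction.
Retention S: 1000/CN − 10 with CN=86.000 → S = 70/43 ≈ 1.628 in
Ia = 0.2S: 0.2·1.628 = 0.326 in (exactly 14/43)
Excess rainfall: 4.690 − 0.326 = 4.364 in; P > Ia so Q > 0
Runoff Q = (P−Ia)²/(P−Ia+S) = (4.364)²/(4.364+1.628) = 50314327/15828300 ≈ 3.179 in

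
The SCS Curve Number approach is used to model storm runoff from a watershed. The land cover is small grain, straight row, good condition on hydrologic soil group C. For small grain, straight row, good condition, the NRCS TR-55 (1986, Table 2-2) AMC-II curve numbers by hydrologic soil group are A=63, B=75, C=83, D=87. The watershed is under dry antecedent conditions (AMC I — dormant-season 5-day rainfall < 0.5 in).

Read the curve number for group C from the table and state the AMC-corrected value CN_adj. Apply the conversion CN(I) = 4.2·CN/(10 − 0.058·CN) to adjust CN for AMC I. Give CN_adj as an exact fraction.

CN_adj = 174300/2593 ≈ 67.219

NRCS table: small grain, straight row, good condition, soil group C → CN(II) = 83
Adjust CN=83 to AMC I: 4.2·83/(10 − 0.058·83) → (1743/5) ÷ (2593/500) = 174300/2593 ≈ 67.219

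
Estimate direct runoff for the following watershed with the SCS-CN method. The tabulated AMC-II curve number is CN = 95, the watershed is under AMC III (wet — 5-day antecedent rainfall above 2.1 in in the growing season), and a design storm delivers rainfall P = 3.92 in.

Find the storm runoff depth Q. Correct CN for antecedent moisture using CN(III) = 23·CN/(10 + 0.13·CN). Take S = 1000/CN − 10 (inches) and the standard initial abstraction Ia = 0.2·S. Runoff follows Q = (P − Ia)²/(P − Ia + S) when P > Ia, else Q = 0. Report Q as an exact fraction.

Adjust CN=95 to AMC III: 23·95/(10 + 0.13·95) → 2185 ÷ (447/20) = 43700/447 ≈ 97.763
Retention S: 1000/CN − 10 with CN=97.763 → S = 100/437 ≈ 0.229 in
Ia = 0.2S: 0.2·0.229 = 0.046 in (exactly 20/437)
Excess rainfall: 3.920 − 0.046 = 3.874 in; P > Ia so Q > 0
Runoff Q = (P−Ia)²/(P−Ia+S) = (3.874)²/(3.874+0.229) = 895745138/244862025 ≈ 3.658 in

Q = 895745138/244862025 in ≈ 3.658 in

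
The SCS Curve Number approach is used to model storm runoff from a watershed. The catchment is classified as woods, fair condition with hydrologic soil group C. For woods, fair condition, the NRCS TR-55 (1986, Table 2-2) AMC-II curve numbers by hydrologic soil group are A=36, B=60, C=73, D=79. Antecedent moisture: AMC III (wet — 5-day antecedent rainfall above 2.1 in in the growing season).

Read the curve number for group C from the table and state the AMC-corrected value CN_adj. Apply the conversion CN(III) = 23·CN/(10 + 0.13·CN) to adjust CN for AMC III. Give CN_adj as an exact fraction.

NRCS table: woods, fair condition, soil group C → CN(II) = 73
CN(III) from CN(II)=73: (23·73)/(10 + 0.13·73) = 167900/1949 ≈ 86.147

CN_adj = 167900/1949 ≈ 86.147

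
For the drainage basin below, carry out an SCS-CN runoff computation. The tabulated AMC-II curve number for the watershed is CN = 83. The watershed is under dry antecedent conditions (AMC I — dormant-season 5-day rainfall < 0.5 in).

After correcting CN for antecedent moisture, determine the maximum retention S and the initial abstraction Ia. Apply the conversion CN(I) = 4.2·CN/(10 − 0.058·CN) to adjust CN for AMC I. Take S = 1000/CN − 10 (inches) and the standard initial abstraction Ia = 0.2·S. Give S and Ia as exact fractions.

Dry (AMC I): CN(I) = 4.2·83/(10 − 0.058·83) = (1743/5)/(2593/500) = 174300/2593 ≈ 67.219
Max retention: S = 1000/(174300/2593) − 10 = 8500/1743 in (≈ 4.877 in)
Ia = 0.2·(8500/1743) = 1700/1743 in ≈ 0.975 in

S = 8500/1743 in ≈ 4.877 in; Ia = 1700/1743 in ≈ 0.975 in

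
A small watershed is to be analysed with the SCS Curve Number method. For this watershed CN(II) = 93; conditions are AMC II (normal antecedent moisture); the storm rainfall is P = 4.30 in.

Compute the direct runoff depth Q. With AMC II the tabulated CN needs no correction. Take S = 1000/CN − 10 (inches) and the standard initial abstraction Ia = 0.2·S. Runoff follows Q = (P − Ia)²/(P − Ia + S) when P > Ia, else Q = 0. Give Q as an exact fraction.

Q = 14891881/4239870 in ≈ 3.512 in

AMC II — tabulated CN = 93 applies directly.
Retention S: 1000/CN − 10 with CN=93.000 → S = 70/93 ≈ 0.753 in
Initial abstraction Ia = S/5 = (70/93)/5 = 14/93 ≈ 0.151 in
Since P=4.300 > Ia=0.151: effective rainfall P−Ia = 3859/930 in
Q = (3859/930)²/((3859/930) + 70/93) = (14891881/864900)/(4559/930) = 14891881/4239870 in ≈ 3.512 in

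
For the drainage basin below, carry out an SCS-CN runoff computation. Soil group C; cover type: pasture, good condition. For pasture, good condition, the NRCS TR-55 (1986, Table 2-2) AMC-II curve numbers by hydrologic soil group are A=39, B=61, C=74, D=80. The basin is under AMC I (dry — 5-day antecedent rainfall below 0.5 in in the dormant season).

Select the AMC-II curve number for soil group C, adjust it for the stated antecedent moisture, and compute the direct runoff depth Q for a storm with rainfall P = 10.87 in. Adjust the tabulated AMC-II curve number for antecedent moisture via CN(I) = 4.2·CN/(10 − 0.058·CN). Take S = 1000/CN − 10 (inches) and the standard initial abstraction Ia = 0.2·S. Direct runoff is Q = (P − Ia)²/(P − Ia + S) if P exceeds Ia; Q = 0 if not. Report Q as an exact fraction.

NRCS table: pasture, good condition, soil group C → CN(II) = 74
Adjust CN=74 to AMC I: 4.2·74/(10 − 0.058·74) → (1554/5) ÷ (1427/250) = 77700/1427 ≈ 54.450
Retention S: 1000/CN − 10 with CN=54.450 → S = 6500/777 ≈ 8.366 in
Ia = 0.2S: 0.2·8.366 = 1.673 in (exactly 1300/777)
Since P=10.870 > Ia=1.673: effective rainfall P−Ia = 714599/77700 in
Q = (714599/77700)²/((714599/77700) + 6500/777) = (510651730801/6037290000)/(1364599/77700) = 510651730801/106029342300 in ≈ 4.816 in

Q = 510651730801/106029342300 in ≈ 4.816 in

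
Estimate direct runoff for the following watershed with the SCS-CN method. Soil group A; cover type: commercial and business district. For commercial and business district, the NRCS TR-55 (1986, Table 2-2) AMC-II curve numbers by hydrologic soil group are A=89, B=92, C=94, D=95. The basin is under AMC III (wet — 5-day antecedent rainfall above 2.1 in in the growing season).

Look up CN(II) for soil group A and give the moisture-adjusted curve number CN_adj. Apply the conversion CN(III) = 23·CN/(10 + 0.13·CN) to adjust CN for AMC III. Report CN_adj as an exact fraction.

CN_adj = 204700/2157 ≈ 94.900

NRCS table: commercial and business district, soil group A → CN(II) = 89
CN(III) from CN(II)=89: (23·89)/(10 + 0.13·89) = 204700/2157 ≈ 94.900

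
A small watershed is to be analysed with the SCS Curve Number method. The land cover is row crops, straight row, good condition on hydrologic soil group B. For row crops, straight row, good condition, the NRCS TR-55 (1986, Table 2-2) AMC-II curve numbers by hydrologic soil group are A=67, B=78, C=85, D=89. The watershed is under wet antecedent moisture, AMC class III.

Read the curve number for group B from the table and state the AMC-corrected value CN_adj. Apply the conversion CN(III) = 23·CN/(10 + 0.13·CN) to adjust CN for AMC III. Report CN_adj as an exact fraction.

NRCS table: row crops, straight row, good condition, soil group B → CN(II) = 78
Wet (AMC III): CN(III) = 23·78/(10 + 0.13·78) = 1794/(1007/50) = 89700/1007 ≈ 89.076

CN_adj = 89700/1007 ≈ 89.076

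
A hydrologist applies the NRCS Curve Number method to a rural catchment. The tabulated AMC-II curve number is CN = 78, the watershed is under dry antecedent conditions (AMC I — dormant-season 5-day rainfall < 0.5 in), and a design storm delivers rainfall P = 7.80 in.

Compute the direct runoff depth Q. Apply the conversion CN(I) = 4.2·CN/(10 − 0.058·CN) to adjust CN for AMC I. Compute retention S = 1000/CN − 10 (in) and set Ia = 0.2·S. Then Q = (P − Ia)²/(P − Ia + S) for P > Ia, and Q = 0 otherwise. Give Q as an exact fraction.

Q = 699126481/220888395 in ≈ 3.165 in

Adjust CN=78 to AMC I: 4.2·78/(10 − 0.058·78) → (1638/5) ÷ (1369/250) = 81900/1369 ≈ 59.825
Max retention: S = 1000/(81900/1369) − 10 = 5500/819 in (≈ 6.716 in)
Initial abstraction Ia = S/5 = (5500/819)/5 = 1100/819 ≈ 1.343 in
Since P=7.800 > Ia=1.343: effective rainfall P−Ia = 26441/4095 in
Q: (26441/4095)² ÷ (53941/4095) = 699126481/220888395 in (≈ 3.165 in)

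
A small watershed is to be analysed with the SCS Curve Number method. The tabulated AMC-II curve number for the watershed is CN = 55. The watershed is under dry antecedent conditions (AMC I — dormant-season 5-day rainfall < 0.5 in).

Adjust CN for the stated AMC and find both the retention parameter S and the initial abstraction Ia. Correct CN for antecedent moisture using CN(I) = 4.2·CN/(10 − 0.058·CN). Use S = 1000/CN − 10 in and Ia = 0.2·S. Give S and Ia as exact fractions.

S = 1500/77 in ≈ 19.481 in; Ia = 300/77 in ≈ 3.896 in

CN(I) from CN(II)=55: (4.2·55)/(10 − 0.058·55) = 7700/227 ≈ 33.921
Retention S: 1000/CN − 10 with CN=33.921 → S = 1500/77 ≈ 19.481 in
Ia = 0.2S: 0.2·19.481 = 3.896 in (exactly 300/77)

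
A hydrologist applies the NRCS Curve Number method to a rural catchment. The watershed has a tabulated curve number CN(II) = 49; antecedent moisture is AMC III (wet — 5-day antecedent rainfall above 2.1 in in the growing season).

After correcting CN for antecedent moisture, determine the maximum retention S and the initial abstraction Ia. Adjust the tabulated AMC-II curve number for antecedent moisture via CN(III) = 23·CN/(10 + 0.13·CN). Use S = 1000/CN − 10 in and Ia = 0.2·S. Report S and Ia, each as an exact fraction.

S = 5100/1127 in ≈ 4.525 in; Ia = 1020/1127 in ≈ 0.905 in

CN(III) from CN(II)=49: (23·49)/(10 + 0.13·49) = 112700/1637 ≈ 68.845
Max retention: S = 1000/(112700/1637) − 10 = 5100/1127 in (≈ 4.525 in)
Initial abstraction Ia = S/5 = (5100/1127)/5 = 1020/1127 ≈ 0.905 in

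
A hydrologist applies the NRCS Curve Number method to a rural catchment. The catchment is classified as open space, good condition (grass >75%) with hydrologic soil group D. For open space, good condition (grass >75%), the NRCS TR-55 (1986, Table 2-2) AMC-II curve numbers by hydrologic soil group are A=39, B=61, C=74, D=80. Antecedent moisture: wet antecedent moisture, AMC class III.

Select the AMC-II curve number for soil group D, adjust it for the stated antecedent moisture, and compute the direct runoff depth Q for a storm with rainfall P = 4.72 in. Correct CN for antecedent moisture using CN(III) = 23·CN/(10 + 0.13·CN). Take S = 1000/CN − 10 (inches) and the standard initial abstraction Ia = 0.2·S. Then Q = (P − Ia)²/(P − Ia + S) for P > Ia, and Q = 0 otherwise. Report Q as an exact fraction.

Q = 6702921/1848050 in ≈ 3.627 in

NRCS table: open space, good condition (grass >75%), soil group D → CN(II) = 80
CN(III) from CN(II)=80: (23·80)/(10 + 0.13·80) = 4600/51 ≈ 90.196
Retention S: 1000/CN − 10 with CN=90.196 → S = 25/23 ≈ 1.087 in
Initial abstraction Ia = S/5 = (25/23)/5 = 5/23 ≈ 0.217 in
Excess rainfall: 4.720 − 0.217 = 4.503 in; P > Ia so Q > 0
Runoff Q = (P−Ia)²/(P−Ia+S) = (4.503)²/(4.503+1.087) = 6702921/1848050 ≈ 3.627 in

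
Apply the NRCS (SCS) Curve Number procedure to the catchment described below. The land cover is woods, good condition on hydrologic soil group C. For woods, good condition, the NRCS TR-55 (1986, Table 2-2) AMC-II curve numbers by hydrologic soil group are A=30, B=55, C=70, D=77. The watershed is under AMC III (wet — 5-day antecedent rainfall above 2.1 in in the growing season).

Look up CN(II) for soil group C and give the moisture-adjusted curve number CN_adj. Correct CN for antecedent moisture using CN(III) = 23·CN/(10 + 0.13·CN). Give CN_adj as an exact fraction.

CN_adj = 16100/191 ≈ 84.293

NRCS table: woods, good condition, soil group C → CN(II) = 70
Adjust CN=70 to AMC III: 23·70/(10 + 0.13·70) → 1610 ÷ (191/10) = 16100/191 ≈ 84.293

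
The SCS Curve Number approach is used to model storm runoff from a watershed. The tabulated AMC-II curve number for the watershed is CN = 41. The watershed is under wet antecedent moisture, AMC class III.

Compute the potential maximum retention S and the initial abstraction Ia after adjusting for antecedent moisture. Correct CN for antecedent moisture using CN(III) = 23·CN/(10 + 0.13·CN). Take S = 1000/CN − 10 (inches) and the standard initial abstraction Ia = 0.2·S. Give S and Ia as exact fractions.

CN(III) from CN(II)=41: (23·41)/(10 + 0.13·41) = 94300/1533 ≈ 61.513
Retention S: 1000/CN − 10 with CN=61.513 → S = 5900/943 ≈ 6.257 in
Ia = 0.2·(5900/943) = 1180/943 in ≈ 1.251 in

S = 5900/943 in ≈ 6.257 in; Ia = 1180/943 in ≈ 1.251 in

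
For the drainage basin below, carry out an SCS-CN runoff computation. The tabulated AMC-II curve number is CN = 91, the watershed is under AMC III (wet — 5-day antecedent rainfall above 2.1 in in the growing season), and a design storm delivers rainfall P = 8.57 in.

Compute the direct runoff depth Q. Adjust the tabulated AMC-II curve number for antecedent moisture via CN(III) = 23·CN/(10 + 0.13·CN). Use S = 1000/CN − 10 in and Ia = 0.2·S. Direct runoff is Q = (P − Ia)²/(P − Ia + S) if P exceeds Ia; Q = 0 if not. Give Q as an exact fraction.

Wet (AMC III): CN(III) = 23·91/(10 + 0.13·91) = 2093/(2183/100) = 209300/2183 ≈ 95.877
Max retention: S = 1000/(209300/2183) − 10 = 900/2093 in (≈ 0.430 in)
Ia = 0.2·(900/2093) = 180/2093 in ≈ 0.086 in
P − Ia = 8.570 − 0.086 = 1775701/209300 ≈ 8.484 in (> 0, runoff occurs)
Runoff Q = (P−Ia)²/(P−Ia+S) = (8.484)²/(8.484+0.430) = 3153114041401/390491219300 ≈ 8.075 in

Q = 3153114041401/390491219300 in ≈ 8.075 in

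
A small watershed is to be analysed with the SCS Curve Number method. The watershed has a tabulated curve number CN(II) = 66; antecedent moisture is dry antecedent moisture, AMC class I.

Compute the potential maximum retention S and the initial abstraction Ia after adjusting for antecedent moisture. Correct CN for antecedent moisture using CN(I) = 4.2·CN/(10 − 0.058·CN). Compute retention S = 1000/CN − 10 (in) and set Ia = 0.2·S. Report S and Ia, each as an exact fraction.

S = 8500/693 in ≈ 12.266 in; Ia = 1700/693 in ≈ 2.453 in

Dry (AMC I): CN(I) = 4.2·66/(10 − 0.058·66) = (1386/5)/(1543/250) = 69300/1543 ≈ 44.913
Max retention: S = 1000/(69300/1543) − 10 = 8500/693 in (≈ 12.266 in)
Ia = 0.2S: 0.2·12.266 = 2.453 in (exactly 1700/693)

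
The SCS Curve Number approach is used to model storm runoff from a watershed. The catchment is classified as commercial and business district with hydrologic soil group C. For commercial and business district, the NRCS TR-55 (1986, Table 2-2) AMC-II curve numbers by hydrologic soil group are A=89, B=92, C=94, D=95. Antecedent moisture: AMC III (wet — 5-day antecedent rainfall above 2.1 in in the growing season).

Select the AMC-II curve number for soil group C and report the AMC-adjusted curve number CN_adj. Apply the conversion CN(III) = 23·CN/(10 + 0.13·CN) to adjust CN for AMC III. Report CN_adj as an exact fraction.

NRCS table: commercial and business district, soil group C → CN(II) = 94
Wet (AMC III): CN(III) = 23·94/(10 + 0.13·94) = 2162/(1111/50) = 108100/1111 ≈ 97.300

CN_adj = 108100/1111 ≈ 97.300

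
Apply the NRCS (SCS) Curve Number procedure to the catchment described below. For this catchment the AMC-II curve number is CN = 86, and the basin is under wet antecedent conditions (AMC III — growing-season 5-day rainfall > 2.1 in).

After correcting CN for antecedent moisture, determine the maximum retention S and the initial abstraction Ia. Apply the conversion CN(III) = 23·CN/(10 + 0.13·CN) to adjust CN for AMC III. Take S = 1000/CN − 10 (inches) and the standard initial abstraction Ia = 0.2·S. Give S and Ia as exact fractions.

S = 700/989 in ≈ 0.708 in; Ia = 140/989 in ≈ 0.142 in

Adjust CN=86 to AMC III: 23·86/(10 + 0.13·86) → 1978 ÷ (1059/50) = 98900/1059 ≈ 93.390
Max retention: S = 1000/(98900/1059) − 10 = 700/989 in (≈ 0.708 in)
Ia = 0.2·(700/989) = 140/989 in ≈ 0.142 in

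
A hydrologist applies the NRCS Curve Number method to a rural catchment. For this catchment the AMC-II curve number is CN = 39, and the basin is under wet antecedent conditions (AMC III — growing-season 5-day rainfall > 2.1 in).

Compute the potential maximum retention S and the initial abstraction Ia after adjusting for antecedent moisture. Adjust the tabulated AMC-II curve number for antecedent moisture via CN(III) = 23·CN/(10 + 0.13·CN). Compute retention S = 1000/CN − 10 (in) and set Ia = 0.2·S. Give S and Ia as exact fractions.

CN(III) from CN(II)=39: (23·39)/(10 + 0.13·39) = 89700/1507 ≈ 59.522
Retention S: 1000/CN − 10 with CN=59.522 → S = 6100/897 ≈ 6.800 in
Ia = 0.2·(6100/897) = 1220/897 in ≈ 1.360 in

S = 6100/897 in ≈ 6.800 in; Ia = 1220/897 in ≈ 1.360 in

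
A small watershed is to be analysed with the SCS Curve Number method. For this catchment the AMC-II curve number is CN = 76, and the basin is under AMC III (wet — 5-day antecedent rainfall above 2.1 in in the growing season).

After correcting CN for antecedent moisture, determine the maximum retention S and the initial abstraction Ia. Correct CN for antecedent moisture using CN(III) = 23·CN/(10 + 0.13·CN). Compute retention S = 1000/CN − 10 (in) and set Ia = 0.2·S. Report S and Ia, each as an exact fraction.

S = 600/437 in ≈ 1.373 in; Ia = 120/437 in ≈ 0.275 in

Wet (AMC III): CN(III) = 23·76/(10 + 0.13·76) = 1748/(497/25) = 43700/497 ≈ 87.928
S = 1000/(43700/497) − 10 = 600/437 in ≈ 1.373 in
Ia = 0.2S: 0.2·1.373 = 0.275 in (exactly 120/437)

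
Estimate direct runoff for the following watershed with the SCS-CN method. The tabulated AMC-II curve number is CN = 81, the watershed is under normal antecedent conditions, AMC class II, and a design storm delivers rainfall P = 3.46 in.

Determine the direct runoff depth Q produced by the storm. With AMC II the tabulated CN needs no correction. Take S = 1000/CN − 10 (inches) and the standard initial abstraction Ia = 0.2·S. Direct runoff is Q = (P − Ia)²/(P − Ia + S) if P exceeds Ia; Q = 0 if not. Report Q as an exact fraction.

AMC II — tabulated CN = 81 applies directly.
Retention S: 1000/CN − 10 with CN=81.000 → S = 190/81 ≈ 2.346 in
Initial abstraction Ia = S/5 = (190/81)/5 = 38/81 ≈ 0.469 in
Since P=3.460 > Ia=0.469: effective rainfall P−Ia = 12113/4050 in
Runoff Q = (P−Ia)²/(P−Ia+S) = (2.991)²/(2.991+2.346) = 146724769/87532650 ≈ 1.676 in

Q = 146724769/87532650 in ≈ 1.676 in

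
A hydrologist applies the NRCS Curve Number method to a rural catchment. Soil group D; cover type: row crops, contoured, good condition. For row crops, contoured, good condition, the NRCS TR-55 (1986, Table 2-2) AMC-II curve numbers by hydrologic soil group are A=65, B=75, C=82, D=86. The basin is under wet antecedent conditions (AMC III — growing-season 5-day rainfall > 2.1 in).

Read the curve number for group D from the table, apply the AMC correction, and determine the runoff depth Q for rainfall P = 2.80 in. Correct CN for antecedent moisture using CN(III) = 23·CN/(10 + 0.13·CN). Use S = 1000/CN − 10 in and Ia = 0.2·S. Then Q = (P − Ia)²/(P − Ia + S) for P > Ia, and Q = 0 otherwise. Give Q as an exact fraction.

Q = 12344094/5879605 in ≈ 2.099 in

NRCS table: row crops, contoured, good condition, soil group D → CN(II) = 86
Wet (AMC III): CN(III) = 23·86/(10 + 0.13·86) = 1978/(1059/50) = 98900/1059 ≈ 93.390
Max retention: S = 1000/(98900/1059) − 10 = 700/989 in (≈ 0.708 in)
Ia = 0.2·(700/989) = 140/989 in ≈ 0.142 in
Since P=2.800 > Ia=0.142: effective rainfall P−Ia = 13146/4945 in
Runoff Q = (P−Ia)²/(P−Ia+S) = (2.658)²/(2.658+0.708) = 12344094/5879605 ≈ 2.099 in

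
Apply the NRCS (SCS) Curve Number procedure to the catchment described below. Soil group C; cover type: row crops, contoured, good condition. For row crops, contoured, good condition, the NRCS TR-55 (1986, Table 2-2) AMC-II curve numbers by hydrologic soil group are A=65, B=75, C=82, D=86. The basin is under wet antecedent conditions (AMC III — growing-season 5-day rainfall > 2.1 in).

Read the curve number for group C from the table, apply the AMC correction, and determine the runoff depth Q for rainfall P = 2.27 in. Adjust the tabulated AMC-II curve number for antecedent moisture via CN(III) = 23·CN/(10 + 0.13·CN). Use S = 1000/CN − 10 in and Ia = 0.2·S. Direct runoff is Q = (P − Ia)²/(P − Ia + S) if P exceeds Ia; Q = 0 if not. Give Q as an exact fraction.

NRCS table: row crops, contoured, good condition, soil group C → CN(II) = 82
Adjust CN=82 to AMC III: 23·82/(10 + 0.13·82) → 1886 ÷ (1033/50) = 94300/1033 ≈ 91.288
Max retention: S = 1000/(94300/1033) − 10 = 900/943 in (≈ 0.954 in)
Ia = 0.2S: 0.2·0.954 = 0.191 in (exactly 180/943)
Excess rainfall: 2.270 − 0.191 = 2.079 in; P > Ia so Q > 0
Runoff Q = (P−Ia)²/(P−Ia+S) = (2.079)²/(2.079+0.954) = 38439915721/26975552300 ≈ 1.425 in

Q = 38439915721/26975552300 in ≈ 1.425 in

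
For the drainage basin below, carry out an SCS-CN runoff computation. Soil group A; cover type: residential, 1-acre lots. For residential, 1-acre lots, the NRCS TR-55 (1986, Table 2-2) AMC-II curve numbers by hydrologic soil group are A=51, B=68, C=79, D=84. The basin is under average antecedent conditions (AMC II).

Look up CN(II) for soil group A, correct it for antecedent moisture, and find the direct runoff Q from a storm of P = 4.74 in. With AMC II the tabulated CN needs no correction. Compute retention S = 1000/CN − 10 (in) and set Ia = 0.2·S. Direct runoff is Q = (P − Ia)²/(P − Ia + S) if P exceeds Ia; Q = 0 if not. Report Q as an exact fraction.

Q = 51652969/80801850 in ≈ 0.639 in

NRCS table: residential, 1-acre lots, soil group A → CN(II) = 51
AMC II — tabulated CN = 51 applies directly.
Max retention: S = 1000/51 − 10 = 490/51 in (≈ 9.608 in)
Ia = 0.2S: 0.2·9.608 = 1.922 in (exactly 98/51)
P − Ia = 4.740 − 1.922 = 7187/2550 ≈ 2.818 in (> 0, runoff occurs)
Q: (7187/2550)² ÷ (31687/2550) = 51652969/80801850 in (≈ 0.639 in)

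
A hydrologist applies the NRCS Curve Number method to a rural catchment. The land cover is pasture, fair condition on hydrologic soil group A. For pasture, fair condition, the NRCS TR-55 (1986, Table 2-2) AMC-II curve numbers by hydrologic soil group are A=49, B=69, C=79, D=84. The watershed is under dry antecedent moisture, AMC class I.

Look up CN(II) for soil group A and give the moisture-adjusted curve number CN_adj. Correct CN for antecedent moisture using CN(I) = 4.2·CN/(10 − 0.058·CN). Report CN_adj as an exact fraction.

CN_adj = 34300/1193 ≈ 28.751

NRCS table: pasture, fair condition, soil group A → CN(II) = 49
Adjust CN=49 to AMC I: 4.2·49/(10 − 0.058·49) → (1029/5) ÷ (3579/500) = 34300/1193 ≈ 28.751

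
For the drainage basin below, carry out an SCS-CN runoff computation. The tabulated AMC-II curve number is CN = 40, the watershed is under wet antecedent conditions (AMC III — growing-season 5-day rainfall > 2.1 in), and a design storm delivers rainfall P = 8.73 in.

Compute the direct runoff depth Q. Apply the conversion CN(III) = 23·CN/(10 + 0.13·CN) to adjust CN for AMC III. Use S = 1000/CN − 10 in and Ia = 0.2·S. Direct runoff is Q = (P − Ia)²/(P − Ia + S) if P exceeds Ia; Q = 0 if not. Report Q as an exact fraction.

Q = 97230747/24593900 in ≈ 3.953 in

Adjust CN=40 to AMC III: 23·40/(10 + 0.13·40) → 920 ÷ (76/5) = 1150/19 ≈ 60.526
S = 1000/(1150/19) − 10 = 150/23 in ≈ 6.522 in
Ia = 0.2S: 0.2·6.522 = 1.304 in (exactly 30/23)
P − Ia = 8.730 − 1.304 = 17079/2300 ≈ 7.426 in (> 0, runoff occurs)
Q: (17079/2300)² ÷ (32079/2300) = 97230747/24593900 in (≈ 3.953 in)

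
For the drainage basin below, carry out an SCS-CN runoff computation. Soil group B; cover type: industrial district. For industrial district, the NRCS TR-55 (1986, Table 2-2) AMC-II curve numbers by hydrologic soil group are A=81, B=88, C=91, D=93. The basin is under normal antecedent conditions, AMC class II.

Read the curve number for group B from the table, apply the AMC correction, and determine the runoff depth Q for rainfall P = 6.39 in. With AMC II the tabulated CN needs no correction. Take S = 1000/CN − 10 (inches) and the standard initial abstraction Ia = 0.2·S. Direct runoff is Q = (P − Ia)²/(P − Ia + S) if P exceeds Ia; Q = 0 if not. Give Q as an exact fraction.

NRCS table: industrial district, soil group B → CN(II) = 88
Average conditions: CN = 88 (no AMC adjustment).
Max retention: S = 1000/88 − 10 = 15/11 in (≈ 1.364 in)
Ia = 0.2·(15/11) = 3/11 in ≈ 0.273 in
Since P=6.390 > Ia=0.273: effective rainfall P−Ia = 6729/1100 in
Q = (6729/1100)²/((6729/1100) + 15/11) = (45279441/1210000)/(8229/1100) = 15093147/3017300 in ≈ 5.002 in

Q = 15093147/3017300 in ≈ 5.002 in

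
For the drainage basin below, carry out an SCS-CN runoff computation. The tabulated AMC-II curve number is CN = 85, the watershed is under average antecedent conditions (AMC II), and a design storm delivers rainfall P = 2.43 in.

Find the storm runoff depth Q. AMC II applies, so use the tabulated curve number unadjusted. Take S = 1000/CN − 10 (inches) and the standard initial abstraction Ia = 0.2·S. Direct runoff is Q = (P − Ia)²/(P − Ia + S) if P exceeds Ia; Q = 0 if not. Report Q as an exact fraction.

Q = 4155987/3700900 in ≈ 1.123 in

Average conditions: CN = 85 (no AMC adjustment).
Max retention: S = 1000/85 − 10 = 30/17 in (≈ 1.765 in)
Initial abstraction Ia = S/5 = (30/17)/5 = 6/17 ≈ 0.353 in
P − Ia = 2.430 − 0.353 = 3531/1700 ≈ 2.077 in (> 0, runoff occurs)
Runoff Q = (P−Ia)²/(P−Ia+S) = (2.077)²/(2.077+1.765) = 4155987/3700900 ≈ 1.123 in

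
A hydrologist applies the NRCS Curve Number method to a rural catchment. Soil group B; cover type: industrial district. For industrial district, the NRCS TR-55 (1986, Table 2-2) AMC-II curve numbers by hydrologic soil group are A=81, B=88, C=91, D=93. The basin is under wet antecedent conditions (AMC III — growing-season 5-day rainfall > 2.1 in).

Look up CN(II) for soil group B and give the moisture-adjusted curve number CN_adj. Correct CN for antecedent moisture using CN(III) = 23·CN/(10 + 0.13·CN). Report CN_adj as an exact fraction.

NRCS table: industrial district, soil group B → CN(II) = 88
Wet (AMC III): CN(III) = 23·88/(10 + 0.13·88) = 2024/(536/25) = 6325/67 ≈ 94.403

CN_adj = 6325/67 ≈ 94.403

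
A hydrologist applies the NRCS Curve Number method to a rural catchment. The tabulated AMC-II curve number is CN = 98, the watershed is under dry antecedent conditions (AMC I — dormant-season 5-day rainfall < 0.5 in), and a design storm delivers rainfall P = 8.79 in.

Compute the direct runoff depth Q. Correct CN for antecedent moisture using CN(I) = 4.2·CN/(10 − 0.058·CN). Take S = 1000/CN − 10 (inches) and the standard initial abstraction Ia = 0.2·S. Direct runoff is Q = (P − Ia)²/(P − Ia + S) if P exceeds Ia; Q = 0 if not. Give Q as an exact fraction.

Q = 800114149081/97188123900 in ≈ 8.233 in

Dry (AMC I): CN(I) = 4.2·98/(10 − 0.058·98) = (2058/5)/(1079/250) = 102900/1079 ≈ 95.366
Max retention: S = 1000/(102900/1079) − 10 = 500/1029 in (≈ 0.486 in)
Ia = 0.2·(500/1029) = 100/1029 in ≈ 0.097 in
Since P=8.790 > Ia=0.097: effective rainfall P−Ia = 894491/102900 in
Q: (894491/102900)² ÷ (944491/102900) = 800114149081/97188123900 in (≈ 8.233 in)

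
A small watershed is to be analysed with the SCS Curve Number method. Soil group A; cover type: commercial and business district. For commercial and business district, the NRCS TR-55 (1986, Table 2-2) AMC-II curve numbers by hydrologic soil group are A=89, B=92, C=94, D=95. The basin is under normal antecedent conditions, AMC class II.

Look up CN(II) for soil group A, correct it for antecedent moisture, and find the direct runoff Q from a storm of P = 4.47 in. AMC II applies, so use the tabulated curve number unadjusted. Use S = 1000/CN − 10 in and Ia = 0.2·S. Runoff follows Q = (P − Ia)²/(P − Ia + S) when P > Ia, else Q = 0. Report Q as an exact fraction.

Q = 1412481889/432388700 in ≈ 3.267 in

NRCS table: commercial and business district, soil group A → CN(II) = 89
CN(II) = 89; AMC II needs no correction.
Max retention: S = 1000/89 − 10 = 110/89 in (≈ 1.236 in)
Ia = 0.2S: 0.2·1.236 = 0.247 in (exactly 22/89)
Since P=4.470 > Ia=0.247: effective rainfall P−Ia = 37583/8900 in
Runoff Q = (P−Ia)²/(P−Ia+S) = (4.223)²/(4.223+1.236) = 1412481889/432388700 ≈ 3.267 in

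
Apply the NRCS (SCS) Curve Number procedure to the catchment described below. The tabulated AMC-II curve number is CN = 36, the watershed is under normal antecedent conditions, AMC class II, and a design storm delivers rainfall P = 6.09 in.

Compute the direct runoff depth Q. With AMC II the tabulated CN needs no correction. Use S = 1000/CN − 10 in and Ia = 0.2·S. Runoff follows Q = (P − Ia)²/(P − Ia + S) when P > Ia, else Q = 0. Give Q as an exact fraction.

Average conditions: CN = 36 (no AMC adjustment).
Retention S: 1000/CN − 10 with CN=36.000 → S = 160/9 ≈ 17.778 in
Ia = 0.2S: 0.2·17.778 = 3.556 in (exactly 32/9)
Since P=6.090 > Ia=3.556: effective rainfall P−Ia = 2281/900 in
Q: (2281/900)² ÷ (18281/900) = 5202961/16452900 in (≈ 0.316 in)

Q = 5202961/16452900 in ≈ 0.316 in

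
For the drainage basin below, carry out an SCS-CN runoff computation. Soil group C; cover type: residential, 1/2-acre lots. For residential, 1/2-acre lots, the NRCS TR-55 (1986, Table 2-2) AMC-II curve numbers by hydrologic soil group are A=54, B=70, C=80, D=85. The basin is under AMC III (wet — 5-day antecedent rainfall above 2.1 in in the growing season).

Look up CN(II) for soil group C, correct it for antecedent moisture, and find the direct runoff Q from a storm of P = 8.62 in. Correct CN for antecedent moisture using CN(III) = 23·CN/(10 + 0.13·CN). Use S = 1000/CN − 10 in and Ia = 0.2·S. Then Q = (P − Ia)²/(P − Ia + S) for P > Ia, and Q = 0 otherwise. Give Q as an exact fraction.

Q = 93373569/12549950 in ≈ 7.440 in

NRCS table: residential, 1/2-acre lots, soil group C → CN(II) = 80
CN(III) from CN(II)=80: (23·80)/(10 + 0.13·80) = 4600/51 ≈ 90.196
S = 1000/(4600/51) − 10 = 25/23 in ≈ 1.087 in
Ia = 0.2S: 0.2·1.087 = 0.217 in (exactly 5/23)
P − Ia = 8.620 − 0.217 = 9663/1150 ≈ 8.403 in (> 0, runoff occurs)
Runoff Q = (P−Ia)²/(P−Ia+S) = (8.403)²/(8.403+1.087) = 93373569/12549950 ≈ 7.440 in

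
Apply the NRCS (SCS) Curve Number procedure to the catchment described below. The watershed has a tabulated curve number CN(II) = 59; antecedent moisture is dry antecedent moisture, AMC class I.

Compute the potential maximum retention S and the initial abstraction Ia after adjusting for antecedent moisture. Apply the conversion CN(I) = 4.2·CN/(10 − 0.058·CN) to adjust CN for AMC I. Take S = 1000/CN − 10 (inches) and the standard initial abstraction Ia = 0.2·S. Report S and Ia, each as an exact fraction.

S = 20500/1239 in ≈ 16.546 in; Ia = 4100/1239 in ≈ 3.309 in

CN(I) from CN(II)=59: (4.2·59)/(10 − 0.058·59) = 123900/3289 ≈ 37.671
Retention S: 1000/CN − 10 with CN=37.671 → S = 20500/1239 ≈ 16.546 in
Ia = 0.2S: 0.2·16.546 = 3.309 in (exactly 4100/1239)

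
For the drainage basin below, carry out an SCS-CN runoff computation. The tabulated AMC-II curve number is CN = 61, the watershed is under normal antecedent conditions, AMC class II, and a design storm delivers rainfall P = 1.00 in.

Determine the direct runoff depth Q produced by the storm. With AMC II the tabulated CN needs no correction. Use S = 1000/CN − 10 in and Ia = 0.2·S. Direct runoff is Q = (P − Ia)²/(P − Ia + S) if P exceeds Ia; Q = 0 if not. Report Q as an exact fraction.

Q = 0 in ≈ 0.000 in

CN(II) = 61; AMC II needs no correction.
Retention S: 1000/CN − 10 with CN=61.000 → S = 390/61 ≈ 6.393 in
Ia = 0.2·(390/61) = 78/61 in ≈ 1.279 in
P = 1.000 ≤ Ia = 1.279 in: entire storm abstracted, Q = 0.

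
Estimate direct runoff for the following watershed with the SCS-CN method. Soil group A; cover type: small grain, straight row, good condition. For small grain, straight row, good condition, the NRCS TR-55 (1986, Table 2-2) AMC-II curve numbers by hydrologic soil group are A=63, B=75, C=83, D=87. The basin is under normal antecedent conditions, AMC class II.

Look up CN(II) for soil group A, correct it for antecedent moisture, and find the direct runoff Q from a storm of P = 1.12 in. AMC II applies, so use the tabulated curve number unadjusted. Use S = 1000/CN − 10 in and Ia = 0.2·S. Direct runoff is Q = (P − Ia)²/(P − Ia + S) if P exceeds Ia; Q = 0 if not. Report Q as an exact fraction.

Q = 0 in ≈ 0.000 in

NRCS table: small grain, straight row, good condition, soil group A → CN(II) = 63
AMC II — tabulated CN = 63 applies directly.
Max retention: S = 1000/63 − 10 = 370/63 in (≈ 5.873 in)
Ia = 0.2S: 0.2·5.873 = 1.175 in (exactly 74/63)
P = 1.120 ≤ Ia = 1.175 in: entire storm abstracted, Q = 0.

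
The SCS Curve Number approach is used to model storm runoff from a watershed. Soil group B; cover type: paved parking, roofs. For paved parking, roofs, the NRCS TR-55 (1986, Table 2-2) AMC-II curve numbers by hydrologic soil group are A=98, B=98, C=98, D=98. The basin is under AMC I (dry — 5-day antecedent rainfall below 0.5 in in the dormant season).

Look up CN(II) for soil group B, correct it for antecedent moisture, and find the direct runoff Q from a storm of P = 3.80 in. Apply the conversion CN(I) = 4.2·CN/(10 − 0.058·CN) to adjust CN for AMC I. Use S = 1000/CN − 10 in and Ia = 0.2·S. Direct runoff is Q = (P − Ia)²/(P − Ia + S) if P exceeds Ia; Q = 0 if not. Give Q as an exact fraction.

Q = 362940601/110879895 in ≈ 3.273 in

NRCS table: paved parking, roofs, soil group B → CN(II) = 98
Dry (AMC I): CN(I) = 4.2·98/(10 − 0.058·98) = (2058/5)/(1079/250) = 102900/1079 ≈ 95.366
Retention S: 1000/CN − 10 with CN=95.366 → S = 500/1029 ≈ 0.486 in
Initial abstraction Ia = S/5 = (500/1029)/5 = 100/1029 ≈ 0.097 in
Excess rainfall: 3.800 − 0.097 = 3.703 in; P > Ia so Q > 0
Runoff Q = (P−Ia)²/(P−Ia+S) = (3.703)²/(3.703+0.486) = 362940601/110879895 ≈ 3.273 in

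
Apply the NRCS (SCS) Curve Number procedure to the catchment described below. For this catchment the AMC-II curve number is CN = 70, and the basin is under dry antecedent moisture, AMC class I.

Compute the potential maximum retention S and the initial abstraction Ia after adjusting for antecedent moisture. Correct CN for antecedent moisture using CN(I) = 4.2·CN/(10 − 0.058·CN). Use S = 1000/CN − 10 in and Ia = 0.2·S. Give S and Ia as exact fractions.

S = 500/49 in ≈ 10.204 in; Ia = 100/49 in ≈ 2.041 in

Adjust CN=70 to AMC I: 4.2·70/(10 − 0.058·70) → 294 ÷ (297/50) = 4900/99 ≈ 49.495
Max retention: S = 1000/(4900/99) − 10 = 500/49 in (≈ 10.204 in)
Ia = 0.2·(500/49) = 100/49 in ≈ 2.041 in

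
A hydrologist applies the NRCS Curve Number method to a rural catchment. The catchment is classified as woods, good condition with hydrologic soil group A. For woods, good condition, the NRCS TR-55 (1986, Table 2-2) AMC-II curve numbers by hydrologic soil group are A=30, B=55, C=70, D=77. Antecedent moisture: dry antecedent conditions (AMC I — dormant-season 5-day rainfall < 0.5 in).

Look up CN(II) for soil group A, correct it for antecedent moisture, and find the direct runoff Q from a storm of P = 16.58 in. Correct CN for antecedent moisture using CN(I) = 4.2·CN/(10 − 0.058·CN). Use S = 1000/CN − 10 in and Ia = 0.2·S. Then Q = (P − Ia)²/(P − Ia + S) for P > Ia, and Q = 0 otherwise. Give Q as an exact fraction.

NRCS table: woods, good condition, soil group A → CN(II) = 30
CN(I) from CN(II)=30: (4.2·30)/(10 − 0.058·30) = 900/59 ≈ 15.254
S = 1000/(900/59) − 10 = 500/9 in ≈ 55.556 in
Ia = 0.2·(500/9) = 100/9 in ≈ 11.111 in
Excess rainfall: 16.580 − 11.111 = 5.469 in; P > Ia so Q > 0
Runoff Q = (P−Ia)²/(P−Ia+S) = (5.469)²/(5.469+55.556) = 6056521/12357450 ≈ 0.490 in

Q = 6056521/12357450 in ≈ 0.490 in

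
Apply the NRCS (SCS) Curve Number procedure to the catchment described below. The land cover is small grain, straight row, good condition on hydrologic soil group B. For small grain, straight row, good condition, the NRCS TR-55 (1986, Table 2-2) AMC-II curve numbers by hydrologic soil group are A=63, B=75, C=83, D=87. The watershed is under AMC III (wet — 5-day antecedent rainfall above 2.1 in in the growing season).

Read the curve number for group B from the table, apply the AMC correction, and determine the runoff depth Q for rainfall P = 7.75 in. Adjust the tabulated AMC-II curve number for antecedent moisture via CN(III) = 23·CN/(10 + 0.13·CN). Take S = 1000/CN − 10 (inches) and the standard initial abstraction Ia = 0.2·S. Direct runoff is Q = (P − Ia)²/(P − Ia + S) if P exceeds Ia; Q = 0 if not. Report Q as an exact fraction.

NRCS table: small grain, straight row, good condition, soil group B → CN(II) = 75
CN(III) from CN(II)=75: (23·75)/(10 + 0.13·75) = 6900/79 ≈ 87.342
Max retention: S = 1000/(6900/79) − 10 = 100/69 in (≈ 1.449 in)
Ia = 0.2·(100/69) = 20/69 in ≈ 0.290 in
Since P=7.750 > Ia=0.290: effective rainfall P−Ia = 2059/276 in
Runoff Q = (P−Ia)²/(P−Ia+S) = (7.460)²/(7.460+1.449) = 4239481/678684 ≈ 6.247 in

Q = 4239481/678684 in ≈ 6.247 in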